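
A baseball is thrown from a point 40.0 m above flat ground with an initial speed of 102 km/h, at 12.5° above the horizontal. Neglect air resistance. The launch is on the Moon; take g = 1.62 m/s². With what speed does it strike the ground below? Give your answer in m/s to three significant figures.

Convert: 102 km/h = 102/3.6 = 28.33 m/s.
Horizontal component vₓ = 28.33 cos 12.5° = 27.66 m/s; vertical v_y0 = 28.33 sin 12.5° = 6.132 m/s.
With up positive and y = 0 at the ground: y(t) = 40.0 + (6.132) t − 0.8100 t². Setting y = 0 and taking the positive root: t = [6.132 + √(6.132² + 2·1.62·40.0)] / 1.62 = (6.132 + 12.93) / 1.62 = 11.77 s.
Vertical velocity at impact: v_y = v_y0 − g t = 6.132 − 1.62 × 11.77 = −12.93 m/s.
Speed: |v| = √(vₓ² + v_y²) = √(27.66² + 12.93²) = 30.53 m/s.

30.5 m/s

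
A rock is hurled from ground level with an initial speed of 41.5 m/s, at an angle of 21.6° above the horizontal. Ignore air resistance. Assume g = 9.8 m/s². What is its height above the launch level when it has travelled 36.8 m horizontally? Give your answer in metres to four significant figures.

Horizontal component vₓ = 41.50 cos 21.6° = 38.59 m/s; vertical v_y0 = 41.50 sin 21.6° = 15.28 m/s.
x = vₓ t ⇒ t = 36.8/38.59 = 0.9537 s.
Height: y = v_y0 t − ½ g t² = 15.28 × 0.9537 − 4.900 × 0.9537² = 14.57 − 4.457 = 10.11 m.

10.11 m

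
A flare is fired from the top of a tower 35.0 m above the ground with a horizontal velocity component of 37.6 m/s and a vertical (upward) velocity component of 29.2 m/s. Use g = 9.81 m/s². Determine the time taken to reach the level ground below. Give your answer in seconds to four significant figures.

Vertical motion (up positive, ground at y = 0): 4.905 t² − (29.20) t − 35.0 = 0, so t = (29.20 + √(29.20² + 2·9.81·35.0)) / 9.81 = (29.20 + 39.23) / 9.81 = 6.976 s.

6.976 s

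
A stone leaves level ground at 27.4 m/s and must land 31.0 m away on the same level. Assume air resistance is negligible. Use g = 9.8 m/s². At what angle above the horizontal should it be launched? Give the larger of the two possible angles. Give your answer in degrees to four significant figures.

R = v₀² sin 2θ / g gives sin 2θ = gR/v₀² = 9.80·31.0/27.4² = 0.4047.
2θ = 23.87° or 180° − 23.87° = 156.1°, so θ = 11.93° or 78.07°.
The larger angle is 78.07°.

78.07°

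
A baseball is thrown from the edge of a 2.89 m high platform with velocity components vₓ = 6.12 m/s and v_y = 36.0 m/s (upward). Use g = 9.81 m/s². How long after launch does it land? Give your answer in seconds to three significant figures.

The projectile lands when y = 2.89 + (36.00) t − ½·9.81·t² = 0. Positive root: t = (36.00 + √(36.00² + 2·9.81·2.89)) / 9.81 = (36.00 + 36.78) / 9.81 = 7.419 s.

7.42 s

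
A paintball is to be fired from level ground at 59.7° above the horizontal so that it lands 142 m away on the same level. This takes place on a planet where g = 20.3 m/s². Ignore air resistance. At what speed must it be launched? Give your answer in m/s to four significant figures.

From R = (v₀² / g) sin 2θ: v₀ = √(gR / sin 2θ).
v₀ = √(20.3 × 142 / sin 119.4°) = √(2883 / 0.8712) = √3308.7 = 57.52 m/s.

57.52 m/s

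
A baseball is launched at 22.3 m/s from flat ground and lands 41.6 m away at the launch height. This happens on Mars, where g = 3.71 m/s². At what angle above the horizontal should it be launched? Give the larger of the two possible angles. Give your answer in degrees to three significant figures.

81.0°

Level-ground range R = v₀² sin(2θ)/g ⇒ sin(2θ) = gR/v₀² = 3.71 × 41.6 / 22.3² = 0.3104.
2θ = 18.08° or 180° − 18.08° = 161.9°, so θ = 9.040° or 80.96°.
The larger angle is 80.96°.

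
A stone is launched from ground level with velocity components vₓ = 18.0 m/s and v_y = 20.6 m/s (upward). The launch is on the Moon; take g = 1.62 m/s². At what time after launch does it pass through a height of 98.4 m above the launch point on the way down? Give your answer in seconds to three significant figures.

Set y = v_y0 t − ½ g t² = 98.4: 0.8100 t² − 20.60 t + 98.4 = 0.
t = [20.60 ± √(20.60² − 2·1.62·98.4)] / 1.62 = (20.60 ± 10.27) / 1.62, so t = 6.374 s or t = 19.06 s.
The descending-branch root is 19.06 s.

19.1 s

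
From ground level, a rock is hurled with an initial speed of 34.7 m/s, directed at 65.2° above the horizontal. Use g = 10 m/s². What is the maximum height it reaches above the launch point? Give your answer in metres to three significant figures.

49.6 m

Components: vₓ = 34.70 cos 65.2° = 14.55 m/s, v_y0 = 34.70 sin 65.2° = 31.50 m/s.
At the apex v_y = 0, so H = v_y0²/(2g) = 31.50²/20.00 = 49.61 m.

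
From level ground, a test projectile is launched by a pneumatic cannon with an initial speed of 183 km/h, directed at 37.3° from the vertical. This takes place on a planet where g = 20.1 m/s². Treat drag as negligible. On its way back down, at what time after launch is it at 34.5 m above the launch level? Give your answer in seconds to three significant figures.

2.80 s

Convert: 183 km/h = 183/3.6 = 50.83 m/s.
vₓ = 50.83 sin 37.3° = 30.80 m/s; v_y0 = 50.83 cos 37.3° = 40.44 m/s.
Set y = v_y0 t − ½ g t² = 34.5: 10.05 t² − 40.44 t + 34.5 = 0.
t = [40.44 ± √(40.44² − 2·20.1·34.5)] / 20.1 = (40.44 ± 15.75) / 20.1, so t = 1.228 s or t = 2.796 s.
The descending-branch root is 2.796 s.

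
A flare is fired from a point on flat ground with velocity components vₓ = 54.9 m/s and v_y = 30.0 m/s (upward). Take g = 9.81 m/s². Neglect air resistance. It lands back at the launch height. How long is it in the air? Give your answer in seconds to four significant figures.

It returns to y = 0 when t = 2 v_y0 / g = 2(30.00)/9.81 = 6.116 s.

6.116 s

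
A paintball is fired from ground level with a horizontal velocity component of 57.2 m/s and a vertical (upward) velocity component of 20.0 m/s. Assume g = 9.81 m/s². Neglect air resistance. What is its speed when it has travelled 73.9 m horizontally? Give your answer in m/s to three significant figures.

57.7 m/s

At x = 73.9 m, t = x/vₓ = 73.9/57.20 = 1.292 s.
Vertical velocity there: v_y = v_y0 − g t = 20.00 − 9.81 × 1.292 = 7.326 m/s.
Speed: √(vₓ² + v_y²) = √(57.20² + 7.326²) = 57.67 m/s.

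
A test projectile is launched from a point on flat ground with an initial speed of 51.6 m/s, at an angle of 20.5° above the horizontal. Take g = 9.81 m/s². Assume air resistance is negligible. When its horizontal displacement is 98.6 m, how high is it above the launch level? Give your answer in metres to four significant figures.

16.45 m

Components: vₓ = 51.60 cos 20.5° = 48.33 m/s, v_y0 = 51.60 sin 20.5° = 18.07 m/s.
Time to reach x = 98.6 m: t = x/vₓ = 98.6/48.33 = 2.040 s.
Height: y = v_y0 t − ½ g t² = 18.07 × 2.040 − 4.905 × 2.040² = 36.87 − 20.41 = 16.45 m.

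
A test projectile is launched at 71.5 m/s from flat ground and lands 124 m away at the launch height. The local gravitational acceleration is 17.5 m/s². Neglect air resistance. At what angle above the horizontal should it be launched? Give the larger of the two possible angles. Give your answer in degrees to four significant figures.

From R = (v₀²/g) sin 2θ: sin 2θ = 17.5 × 124 / 5112.2 = 0.4245.
2θ = 25.12° or 180° − 25.12° = 154.9°, so θ = 12.56° or 77.44°.
The larger angle is 77.44°.

77.44°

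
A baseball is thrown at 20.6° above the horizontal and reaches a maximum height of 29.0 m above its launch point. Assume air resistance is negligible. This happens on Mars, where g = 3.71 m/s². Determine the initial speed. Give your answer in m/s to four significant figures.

41.69 m/s

At the peak v_y = 0, so v_y0 = √(2gH) = √(2 × 3.71 × 29.0) = 14.67 m/s.
v_y0 = v₀ sin θ ⇒ v₀ = 14.67 / sin 20.6° = 41.69 m/s.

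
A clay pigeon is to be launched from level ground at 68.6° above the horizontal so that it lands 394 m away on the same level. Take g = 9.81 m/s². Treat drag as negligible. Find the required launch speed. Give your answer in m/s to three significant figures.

75.4 m/s

Level-ground range: R = v₀² sin(2θ)/g, so v₀ = √(gR / sin 2θ).
v₀ = √(9.81 × 394 / sin 137.2°) = √(3865 / 0.6794) = √5688.7 = 75.42 m/s.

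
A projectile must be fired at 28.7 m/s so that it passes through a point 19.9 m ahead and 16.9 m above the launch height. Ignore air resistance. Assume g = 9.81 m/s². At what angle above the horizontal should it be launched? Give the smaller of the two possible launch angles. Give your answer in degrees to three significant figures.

48.1°

Trajectory: y = x tanθ − g x² (1 + tan²θ)/(2v₀²). With x = 19.9, y = 16.9, v₀ = 28.7, g = 9.81:
2.358 tan²θ − 19.9 tanθ + (19.26) = 0.
tanθ = [19.9 ± √(19.9² − 4 × 2.358 × (19.26))] / (2 × 2.358) = (19.9 ± 14.64) / 4.716, giving tanθ = 1.115 or 7.324.
θ = 48.11° or 82.22°; the smaller is 48.11°.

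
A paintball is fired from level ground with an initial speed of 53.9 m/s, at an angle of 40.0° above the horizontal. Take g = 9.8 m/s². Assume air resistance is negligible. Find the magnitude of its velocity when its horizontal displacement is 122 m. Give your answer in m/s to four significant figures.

vₓ = 53.90 cos 40.0° = 41.29 m/s; v_y0 = 53.90 sin 40.0° = 34.65 m/s.
x = vₓ t ⇒ t = 122/41.29 = 2.955 s.
Vertical velocity there: v_y = v_y0 − g t = 34.65 − 9.80 × 2.955 = 5.690 m/s.
Speed: √(vₓ² + v_y²) = √(41.29² + 5.690²) = 41.68 m/s.

41.68 m/s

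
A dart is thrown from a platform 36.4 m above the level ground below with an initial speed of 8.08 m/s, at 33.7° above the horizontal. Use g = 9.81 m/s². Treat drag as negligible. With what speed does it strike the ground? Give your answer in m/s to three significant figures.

27.9 m/s

Components: vₓ = 8.080 cos 33.7° = 6.722 m/s, v_y0 = 8.080 sin 33.7° = 4.483 m/s.
With up positive and y = 0 at the ground: y(t) = 36.4 + (4.483) t − 4.905 t². Setting y = 0 and taking the positive root: t = [4.483 + √(4.483² + 2·9.81·36.4)] / 9.81 = (4.483 + 27.10) / 9.81 = 3.219 s.
Vertical velocity at impact: v_y = v_y0 − g t = 4.483 − 9.81 × 3.219 = −27.10 m/s.
Speed: |v| = √(vₓ² + v_y²) = √(6.722² + 27.10²) = 27.92 m/s.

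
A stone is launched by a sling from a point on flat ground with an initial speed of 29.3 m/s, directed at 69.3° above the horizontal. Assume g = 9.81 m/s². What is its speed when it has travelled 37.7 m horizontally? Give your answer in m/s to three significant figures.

vₓ = 29.30 cos 69.3° = 10.36 m/s; v_y0 = 29.30 sin 69.3° = 27.41 m/s.
At x = 37.7 m, t = x/vₓ = 37.7/10.36 = 3.640 s.
Vertical velocity there: v_y = v_y0 − g t = 27.41 − 9.81 × 3.640 = −8.301 m/s.
Speed: √(vₓ² + v_y²) = √(10.36² + 8.301²) = 13.27 m/s.

13.3 m/s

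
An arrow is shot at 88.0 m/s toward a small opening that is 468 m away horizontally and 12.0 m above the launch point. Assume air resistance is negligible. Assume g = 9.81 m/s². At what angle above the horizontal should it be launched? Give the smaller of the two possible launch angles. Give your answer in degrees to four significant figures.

Trajectory: y = x tanθ − g x² (1 + tan²θ)/(2v₀²). With x = 468, y = 12.0, v₀ = 88.0, g = 9.81:
138.7 tan²θ − 468 tanθ + (150.7) = 0.
tanθ = [468 ± √(468² − 4 × 138.7 × (150.7))] / (2 × 138.7) = (468 ± 367.9) / 277.5, giving tanθ = 0.3606 or 3.013.
θ = 19.83° or 71.64°; the smaller is 19.83°.

19.83°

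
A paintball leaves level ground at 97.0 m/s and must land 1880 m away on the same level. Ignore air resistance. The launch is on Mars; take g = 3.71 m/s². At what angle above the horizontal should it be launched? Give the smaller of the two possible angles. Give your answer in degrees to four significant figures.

23.92°

From R = (v₀²/g) sin 2θ: sin 2θ = 3.71 × 1880 / 9409.0 = 0.7413.
2θ = 47.84° or 180° − 47.84° = 132.2°, so θ = 23.92° or 66.08°.
The smaller angle is 23.92°.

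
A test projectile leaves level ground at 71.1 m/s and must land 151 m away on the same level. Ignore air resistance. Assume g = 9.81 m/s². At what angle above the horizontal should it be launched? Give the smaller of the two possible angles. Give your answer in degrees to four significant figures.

Level-ground range R = v₀² sin(2θ)/g ⇒ sin(2θ) = gR/v₀² = 9.81 × 151 / 71.1² = 0.2930.
2θ = 17.04° or 180° − 17.04° = 163.0°, so θ = 8.520° or 81.48°.
The smaller angle is 8.520°.

8.520°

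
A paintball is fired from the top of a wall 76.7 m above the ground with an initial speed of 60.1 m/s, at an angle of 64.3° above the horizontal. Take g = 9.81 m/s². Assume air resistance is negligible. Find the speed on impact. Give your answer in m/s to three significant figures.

71.5 m/s

Resolve: vₓ = 60.10 cos 64.3° = 26.06 m/s and v_y0 = 60.10 sin 64.3° = 54.15 m/s.
With up positive and y = 0 at the ground: y(t) = 76.7 + (54.15) t − 4.905 t². Setting y = 0 and taking the positive root: t = [54.15 + √(54.15² + 2·9.81·76.7)] / 9.81 = (54.15 + 66.62) / 9.81 = 12.31 s.
Vertical velocity at impact: v_y = v_y0 − g t = 54.15 − 9.81 × 12.31 = −66.62 m/s.
Speed: |v| = √(vₓ² + v_y²) = √(26.06² + 66.62²) = 71.53 m/s.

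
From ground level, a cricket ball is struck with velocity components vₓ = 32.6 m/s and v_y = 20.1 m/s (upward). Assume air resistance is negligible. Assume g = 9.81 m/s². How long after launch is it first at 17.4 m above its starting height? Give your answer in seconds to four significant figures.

Set y = v_y0 t − ½ g t² = 17.4: 4.905 t² − 20.10 t + 17.4 = 0.
t = [20.10 ± √(20.10² − 2·9.81·17.4)] / 9.81 = (20.10 ± 7.913) / 9.81, so t = 1.242 s or t = 2.856 s.
The first (ascending) time is 1.242 s.

1.242 s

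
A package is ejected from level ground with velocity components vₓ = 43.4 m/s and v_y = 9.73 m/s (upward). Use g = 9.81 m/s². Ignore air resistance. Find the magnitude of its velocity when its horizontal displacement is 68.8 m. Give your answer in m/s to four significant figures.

43.79 m/s

x = vₓ t ⇒ t = 68.8/43.40 = 1.585 s.
Vertical velocity there: v_y = v_y0 − g t = 9.730 − 9.81 × 1.585 = −5.821 m/s.
Speed: √(vₓ² + v_y²) = √(43.40² + 5.821²) = 43.79 m/s.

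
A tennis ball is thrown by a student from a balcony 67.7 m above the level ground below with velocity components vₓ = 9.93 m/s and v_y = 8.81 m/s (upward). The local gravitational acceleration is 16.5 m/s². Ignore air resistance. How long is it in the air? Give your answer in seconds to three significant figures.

The projectile lands when y = 67.7 + (8.810) t − ½·16.5·t² = 0. Positive root: t = (8.810 + √(8.810² + 2·16.5·67.7)) / 16.5 = (8.810 + 48.08) / 16.5 = 3.448 s.

3.45 s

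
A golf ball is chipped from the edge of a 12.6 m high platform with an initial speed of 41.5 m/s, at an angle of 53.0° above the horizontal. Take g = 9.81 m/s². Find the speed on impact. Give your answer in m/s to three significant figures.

Horizontal component vₓ = 41.50 cos 53.0° = 24.98 m/s; vertical v_y0 = 41.50 sin 53.0° = 33.14 m/s.
With up positive and y = 0 at the ground: y(t) = 12.6 + (33.14) t − 4.905 t². Setting y = 0 and taking the positive root: t = [33.14 + √(33.14² + 2·9.81·12.6)] / 9.81 = (33.14 + 36.68) / 9.81 = 7.118 s.
Vertical velocity at impact: v_y = v_y0 − g t = 33.14 − 9.81 × 7.118 = −36.68 m/s.
Speed: |v| = √(vₓ² + v_y²) = √(24.98² + 36.68²) = 44.38 m/s.

44.4 m/s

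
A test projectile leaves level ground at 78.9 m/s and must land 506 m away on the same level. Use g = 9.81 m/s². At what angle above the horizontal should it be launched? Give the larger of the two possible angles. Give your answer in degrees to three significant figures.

63.6°

R = v₀² sin 2θ / g gives sin 2θ = gR/v₀² = 9.81·506/78.9² = 0.7974.
2θ = 52.88° or 180° − 52.88° = 127.1°, so θ = 26.44° or 63.56°.
The larger angle is 63.56°.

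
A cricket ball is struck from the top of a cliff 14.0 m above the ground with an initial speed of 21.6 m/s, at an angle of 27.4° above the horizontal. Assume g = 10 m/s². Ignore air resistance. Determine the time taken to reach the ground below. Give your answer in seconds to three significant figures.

2.94 s

vₓ = 21.60 cos 27.4° = 19.18 m/s; v_y0 = 21.60 sin 27.4° = 9.940 m/s.
With up positive and y = 0 at the ground: y(t) = 14.0 + (9.940) t − 5.000 t². Setting y = 0 and taking the positive root: t = [9.940 + √(9.940² + 2·10.0·14.0)] / 10.0 = (9.940 + 19.46) / 10.0 = 2.940 s.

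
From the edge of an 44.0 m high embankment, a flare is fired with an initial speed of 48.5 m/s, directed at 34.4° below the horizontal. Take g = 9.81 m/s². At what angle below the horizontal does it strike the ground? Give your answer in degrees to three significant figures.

Components: vₓ = 48.50 cos 34.4° = 40.02 m/s, v_y0 = −27.40 m/s (downward).
Vertical motion (up positive, ground at y = 0): 4.905 t² − (−27.40) t − 44.0 = 0, so t = (−27.40 + √(27.40² + 2·9.81·44.0)) / 9.81 = (−27.40 + 40.18) / 9.81 = 1.302 s.
At impact: v_y = v_y0 − g t = −40.18 m/s; vₓ = 40.02 m/s.
Angle below horizontal: arctan(|v_y|/vₓ) = arctan(40.18/40.02) = 45.11°.

45.1°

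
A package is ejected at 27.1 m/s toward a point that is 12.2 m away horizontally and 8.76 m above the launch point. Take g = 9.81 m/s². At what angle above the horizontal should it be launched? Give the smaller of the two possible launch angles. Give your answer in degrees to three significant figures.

40.7°

Trajectory: y = x tanθ − g x² (1 + tan²θ)/(2v₀²). With x = 12.2, y = 8.76, v₀ = 27.1, g = 9.81:
0.9941 tan²θ − 12.2 tanθ + (9.754) = 0.
tanθ = [12.2 ± √(12.2² − 4 × 0.9941 × (9.754))] / (2 × 0.9941) = (12.2 ± 10.49) / 1.988, giving tanθ = 0.8597 or 11.41.
θ = 40.69° or 84.99°; the smaller is 40.69°.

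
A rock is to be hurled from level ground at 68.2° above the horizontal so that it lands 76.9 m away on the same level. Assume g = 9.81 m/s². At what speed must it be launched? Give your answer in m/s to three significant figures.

From R = (v₀² / g) sin 2θ: v₀ = √(gR / sin 2θ).
v₀ = √(9.81 × 76.9 / sin 136.4°) = √(754.4 / 0.6896) = √1093.9 = 33.07 m/s.

33.1 m/s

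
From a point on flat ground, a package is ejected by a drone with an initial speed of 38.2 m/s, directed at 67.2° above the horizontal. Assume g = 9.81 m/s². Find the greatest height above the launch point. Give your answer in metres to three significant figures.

Resolve: vₓ = 38.20 cos 67.2° = 14.80 m/s and v_y0 = 38.20 sin 67.2° = 35.22 m/s.
Peak height H = v_y0² / (2g) = 1240.1 / 19.62 = 63.21 m.

63.2 m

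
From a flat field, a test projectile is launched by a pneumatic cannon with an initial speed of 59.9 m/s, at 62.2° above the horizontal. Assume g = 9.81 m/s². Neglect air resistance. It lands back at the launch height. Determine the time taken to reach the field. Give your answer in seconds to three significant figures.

vₓ = 59.90 cos 62.2° = 27.94 m/s; v_y0 = 59.90 sin 62.2° = 52.99 m/s.
Time of flight on level ground: T = 2 v_y0 / g = 2 × 52.99 / 9.81 = 10.80 s.

10.8 s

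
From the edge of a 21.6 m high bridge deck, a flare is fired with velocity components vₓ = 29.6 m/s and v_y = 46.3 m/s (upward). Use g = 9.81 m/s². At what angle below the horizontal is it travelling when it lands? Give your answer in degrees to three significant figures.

The projectile lands when y = 21.6 + (46.30) t − ½·9.81·t² = 0. Positive root: t = (46.30 + √(46.30² + 2·9.81·21.6)) / 9.81 = (46.30 + 50.67) / 9.81 = 9.885 s.
At impact: v_y = v_y0 − g t = −50.67 m/s; vₓ = 29.60 m/s.
Angle below horizontal: arctan(|v_y|/vₓ) = arctan(50.67/29.60) = 59.71°.

59.7°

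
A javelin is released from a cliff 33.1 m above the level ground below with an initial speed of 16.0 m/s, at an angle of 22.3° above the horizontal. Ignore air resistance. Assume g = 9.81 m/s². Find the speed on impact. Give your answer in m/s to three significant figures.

30.1 m/s

vₓ = 16.00 cos 22.3° = 14.80 m/s; v_y0 = 16.00 sin 22.3° = 6.071 m/s.
With up positive and y = 0 at the ground: y(t) = 33.1 + (6.071) t − 4.905 t². Setting y = 0 and taking the positive root: t = [6.071 + √(6.071² + 2·9.81·33.1)] / 9.81 = (6.071 + 26.20) / 9.81 = 3.289 s.
Vertical velocity at impact: v_y = v_y0 − g t = 6.071 − 9.81 × 3.289 = −26.20 m/s.
Speed: |v| = √(vₓ² + v_y²) = √(14.80² + 26.20²) = 30.09 m/s.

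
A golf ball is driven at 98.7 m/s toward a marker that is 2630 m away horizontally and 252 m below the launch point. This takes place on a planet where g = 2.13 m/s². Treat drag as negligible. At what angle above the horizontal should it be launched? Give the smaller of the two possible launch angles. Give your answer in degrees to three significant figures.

Trajectory: y = x tanθ − g x² (1 + tan²θ)/(2v₀²). With x = 2630, y = −252, v₀ = 98.7, g = 2.13:
756.2 tan²θ − 2630 tanθ + (504.2) = 0.
tanθ = [2630 ± √(2630² − 4 × 756.2 × (504.2))] / (2 × 756.2) = (2630 ± 2322) / 1512, giving tanθ = 0.2036 or 3.274.
θ = 11.51° or 73.02°; the smaller is 11.51°.

11.5°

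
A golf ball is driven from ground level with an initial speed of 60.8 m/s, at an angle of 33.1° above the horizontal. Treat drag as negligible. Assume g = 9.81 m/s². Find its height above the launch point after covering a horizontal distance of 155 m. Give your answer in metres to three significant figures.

vₓ = 60.80 cos 33.1° = 50.93 m/s; v_y0 = 60.80 sin 33.1° = 33.20 m/s.
x = vₓ t ⇒ t = 155/50.93 = 3.043 s.
Height: y = v_y0 t − ½ g t² = 33.20 × 3.043 − 4.905 × 3.043² = 101.0 − 45.43 = 55.62 m.

55.6 m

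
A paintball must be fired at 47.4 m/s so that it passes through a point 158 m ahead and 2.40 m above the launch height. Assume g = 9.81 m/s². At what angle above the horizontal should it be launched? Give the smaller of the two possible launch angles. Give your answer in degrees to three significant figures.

22.8°

Trajectory: y = x tanθ − g x² (1 + tan²θ)/(2v₀²). With x = 158, y = 2.40, v₀ = 47.4, g = 9.81:
54.50 tan²θ − 158 tanθ + (56.90) = 0.
tanθ = [158 ± √(158² − 4 × 54.50 × (56.90))] / (2 × 54.50) = (158 ± 112.1) / 109.0, giving tanθ = 0.4214 or 2.478.
θ = 22.85° or 68.02°; the smaller is 22.85°.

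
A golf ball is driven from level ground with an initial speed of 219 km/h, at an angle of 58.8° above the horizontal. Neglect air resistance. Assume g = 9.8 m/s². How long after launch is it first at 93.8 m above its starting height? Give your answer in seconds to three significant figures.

2.30 s

Convert: 219 km/h = 219/3.6 = 60.83 m/s.
Horizontal component vₓ = 60.83 cos 58.8° = 31.51 m/s; vertical v_y0 = 60.83 sin 58.8° = 52.03 m/s.
Height y(t) = 52.03 t − 4.900 t² = 93.8 gives 4.900 t² − 52.03 t + 93.8 = 0.
Quadratic formula: t = (52.03 ± √869.13) / 9.80 = (52.03 ± 29.48) / 9.80 → t = 2.301 s or 8.318 s.
The first (ascending) time is 2.301 s.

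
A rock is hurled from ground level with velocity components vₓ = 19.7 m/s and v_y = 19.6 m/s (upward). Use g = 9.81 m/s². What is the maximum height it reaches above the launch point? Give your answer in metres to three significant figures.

Peak height H = v_y0² / (2g) = 384.16 / 19.62 = 19.58 m.

19.6 m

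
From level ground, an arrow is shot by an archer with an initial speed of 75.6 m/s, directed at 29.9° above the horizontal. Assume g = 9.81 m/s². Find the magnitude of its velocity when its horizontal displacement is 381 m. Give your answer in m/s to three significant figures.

68.3 m/s

vₓ = 75.60 cos 29.9° = 65.54 m/s; v_y0 = 75.60 sin 29.9° = 37.69 m/s.
At x = 381 m, t = x/vₓ = 381/65.54 = 5.813 s.
Vertical velocity there: v_y = v_y0 − g t = 37.69 − 9.81 × 5.813 = −19.34 m/s.
Speed: √(vₓ² + v_y²) = √(65.54² + 19.34²) = 68.33 m/s.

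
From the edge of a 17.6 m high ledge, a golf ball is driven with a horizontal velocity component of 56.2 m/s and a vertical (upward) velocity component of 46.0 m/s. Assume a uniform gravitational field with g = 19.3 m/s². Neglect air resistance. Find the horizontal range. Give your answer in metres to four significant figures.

Vertical motion (up positive, ground at y = 0): 9.650 t² − (46.00) t − 17.6 = 0, so t = (46.00 + √(46.00² + 2·19.3·17.6)) / 19.3 = (46.00 + 52.87) / 19.3 = 5.123 s.
Horizontal distance: R = vₓ t = 56.20 × 5.123 = 287.9 m.

287.9 m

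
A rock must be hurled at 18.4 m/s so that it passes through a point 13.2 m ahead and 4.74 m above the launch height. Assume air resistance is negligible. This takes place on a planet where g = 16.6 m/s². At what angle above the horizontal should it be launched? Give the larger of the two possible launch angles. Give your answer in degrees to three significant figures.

64.2°

Trajectory: y = x tanθ − g x² (1 + tan²θ)/(2v₀²). With x = 13.2, y = 4.74, v₀ = 18.4, g = 16.6:
4.272 tan²θ − 13.2 tanθ + (9.012) = 0.
tanθ = [13.2 ± √(13.2² − 4 × 4.272 × (9.012))] / (2 × 4.272) = (13.2 ± 4.502) / 8.543, giving tanθ = 1.018 or 2.072.
θ = 45.52° or 64.24°; the larger is 64.24°.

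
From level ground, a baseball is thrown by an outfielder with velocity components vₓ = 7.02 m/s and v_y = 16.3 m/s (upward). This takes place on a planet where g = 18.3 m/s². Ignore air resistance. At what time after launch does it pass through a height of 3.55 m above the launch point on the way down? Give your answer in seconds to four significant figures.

Set y = v_y0 t − ½ g t² = 3.55: 9.150 t² − 16.30 t + 3.55 = 0.
Quadratic formula: t = (16.30 ± √135.76) / 18.3 = (16.30 ± 11.65) / 18.3 → t = 0.2540 s or 1.527 s.
The descending-branch root is 1.527 s.

1.527 s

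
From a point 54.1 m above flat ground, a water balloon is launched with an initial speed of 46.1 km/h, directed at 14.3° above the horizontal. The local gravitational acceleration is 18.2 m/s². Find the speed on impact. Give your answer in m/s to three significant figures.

Convert: 46.1 km/h = 46.1/3.6 = 12.81 m/s.
Horizontal component vₓ = 12.81 cos 14.3° = 12.41 m/s; vertical v_y0 = 12.81 sin 14.3° = 3.163 m/s.
Vertical motion (up positive, ground at y = 0): 9.100 t² − (3.163) t − 54.1 = 0, so t = (3.163 + √(3.163² + 2·18.2·54.1)) / 18.2 = (3.163 + 44.49) / 18.2 = 2.618 s.
Vertical velocity at impact: v_y = v_y0 − g t = 3.163 − 18.2 × 2.618 = −44.49 m/s.
Speed: |v| = √(vₓ² + v_y²) = √(12.41² + 44.49²) = 46.19 m/s.

46.2 m/s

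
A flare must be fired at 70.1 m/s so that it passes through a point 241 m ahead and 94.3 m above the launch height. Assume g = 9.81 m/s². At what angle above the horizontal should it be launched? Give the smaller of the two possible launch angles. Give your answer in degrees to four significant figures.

Trajectory: y = x tanθ − g x² (1 + tan²θ)/(2v₀²). With x = 241, y = 94.3, v₀ = 70.1, g = 9.81:
57.97 tan²θ − 241 tanθ + (152.3) = 0.
tanθ = [241 ± √(241² − 4 × 57.97 × (152.3))] / (2 × 57.97) = (241 ± 150.9) / 115.9, giving tanθ = 0.7771 or 3.380.
θ = 37.85° or 73.52°; the smaller is 37.85°.

37.85°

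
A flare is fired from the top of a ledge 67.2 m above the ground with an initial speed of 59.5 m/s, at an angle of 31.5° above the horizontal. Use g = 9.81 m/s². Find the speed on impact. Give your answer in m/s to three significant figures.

vₓ = 59.50 cos 31.5° = 50.73 m/s; v_y0 = 59.50 sin 31.5° = 31.09 m/s.
With up positive and y = 0 at the ground: y(t) = 67.2 + (31.09) t − 4.905 t². Setting y = 0 and taking the positive root: t = [31.09 + √(31.09² + 2·9.81·67.2)] / 9.81 = (31.09 + 47.80) / 9.81 = 8.042 s.
Vertical velocity at impact: v_y = v_y0 − g t = 31.09 − 9.81 × 8.042 = −47.80 m/s.
Speed: |v| = √(vₓ² + v_y²) = √(50.73² + 47.80²) = 69.70 m/s.

69.7 m/s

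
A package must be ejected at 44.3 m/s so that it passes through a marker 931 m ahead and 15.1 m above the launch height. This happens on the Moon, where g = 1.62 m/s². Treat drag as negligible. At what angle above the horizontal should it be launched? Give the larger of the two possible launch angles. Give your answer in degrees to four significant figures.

Trajectory: y = x tanθ − g x² (1 + tan²θ)/(2v₀²). With x = 931, y = 15.1, v₀ = 44.3, g = 1.62:
357.7 tan²θ − 931 tanθ + (372.8) = 0.
tanθ = [931 ± √(931² − 4 × 357.7 × (372.8))] / (2 × 357.7) = (931 ± 577.3) / 715.5, giving tanθ = 0.4944 or 2.108.
θ = 26.31° or 64.62°; the larger is 64.62°.

64.62°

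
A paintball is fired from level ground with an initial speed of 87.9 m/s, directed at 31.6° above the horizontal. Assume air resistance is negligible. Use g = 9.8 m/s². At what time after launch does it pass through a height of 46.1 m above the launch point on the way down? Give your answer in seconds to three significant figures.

Horizontal component vₓ = 87.90 cos 31.6° = 74.87 m/s; vertical v_y0 = 87.90 sin 31.6° = 46.06 m/s.
Height y(t) = 46.06 t − 4.900 t² = 46.1 gives 4.900 t² − 46.06 t + 46.1 = 0.
t = [46.06 ± √(46.06² − 2·9.80·46.1)] / 9.80 = (46.06 ± 34.90) / 9.80, so t = 1.139 s or t = 8.261 s.
The descending-branch root is 8.261 s.

8.26 s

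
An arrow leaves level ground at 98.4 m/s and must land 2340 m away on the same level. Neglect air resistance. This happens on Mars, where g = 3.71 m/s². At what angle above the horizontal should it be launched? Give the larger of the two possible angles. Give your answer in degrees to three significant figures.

58.1°

From R = (v₀²/g) sin 2θ: sin 2θ = 3.71 × 2340 / 9682.6 = 0.8966.
2θ = 63.71° or 180° − 63.71° = 116.3°, so θ = 31.86° or 58.14°.
The larger angle is 58.14°.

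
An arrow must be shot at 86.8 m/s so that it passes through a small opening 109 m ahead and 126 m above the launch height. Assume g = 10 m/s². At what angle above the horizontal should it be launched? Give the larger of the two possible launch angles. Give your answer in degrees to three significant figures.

85.4°

Trajectory: y = x tanθ − g x² (1 + tan²θ)/(2v₀²). With x = 109, y = 126, v₀ = 86.8, g = 10.0:
7.885 tan²θ − 109 tanθ + (133.9) = 0.
tanθ = [109 ± √(109² − 4 × 7.885 × (133.9))] / (2 × 7.885) = (109 ± 87.51) / 15.77, giving tanθ = 1.363 or 12.46.
θ = 53.73° or 85.41°; the larger is 85.41°.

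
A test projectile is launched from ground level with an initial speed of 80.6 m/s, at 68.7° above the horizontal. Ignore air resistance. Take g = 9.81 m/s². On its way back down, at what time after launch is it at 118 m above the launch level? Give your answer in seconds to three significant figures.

Horizontal component vₓ = 80.60 cos 68.7° = 29.28 m/s; vertical v_y0 = 80.60 sin 68.7° = 75.09 m/s.
Require v_y0 t − ½ g t² = 118, i.e. 4.905 t² − 75.09 t + 118 = 0.
t = [75.09 ± √(75.09² − 2·9.81·118)] / 9.81 = (75.09 ± 57.65) / 9.81, so t = 1.778 s or t = 13.53 s.
The descending-branch root is 13.53 s.

13.5 s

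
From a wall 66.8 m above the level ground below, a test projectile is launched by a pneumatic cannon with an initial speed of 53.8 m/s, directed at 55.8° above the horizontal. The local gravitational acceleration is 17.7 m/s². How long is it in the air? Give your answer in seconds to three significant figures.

6.24 s

Components: vₓ = 53.80 cos 55.8° = 30.24 m/s, v_y0 = 53.80 sin 55.8° = 44.50 m/s.
The projectile lands when y = 66.8 + (44.50) t − ½·17.7·t² = 0. Positive root: t = (44.50 + √(44.50² + 2·17.7·66.8)) / 17.7 = (44.50 + 65.91) / 17.7 = 6.238 s.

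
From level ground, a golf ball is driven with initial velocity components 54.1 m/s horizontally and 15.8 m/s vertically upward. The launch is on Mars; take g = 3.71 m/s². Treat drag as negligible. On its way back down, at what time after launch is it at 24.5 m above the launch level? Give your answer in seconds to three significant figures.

6.48 s

Set y = v_y0 t − ½ g t² = 24.5: 1.855 t² − 15.80 t + 24.5 = 0.
Quadratic formula: t = (15.80 ± √67.850) / 3.71 = (15.80 ± 8.237) / 3.71 → t = 2.039 s or 6.479 s.
The descending-branch root is 6.479 s.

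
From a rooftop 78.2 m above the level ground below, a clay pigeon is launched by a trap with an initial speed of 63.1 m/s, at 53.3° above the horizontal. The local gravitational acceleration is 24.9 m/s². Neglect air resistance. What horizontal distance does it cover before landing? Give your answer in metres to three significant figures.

vₓ = 63.10 cos 53.3° = 37.71 m/s; v_y0 = 63.10 sin 53.3° = 50.59 m/s.
With up positive and y = 0 at the ground: y(t) = 78.2 + (50.59) t − 12.45 t². Setting y = 0 and taking the positive root: t = [50.59 + √(50.59² + 2·24.9·78.2)] / 24.9 = (50.59 + 80.34) / 24.9 = 5.258 s.
Horizontal distance: R = vₓ t = 37.71 × 5.258 = 198.3 m.

198 m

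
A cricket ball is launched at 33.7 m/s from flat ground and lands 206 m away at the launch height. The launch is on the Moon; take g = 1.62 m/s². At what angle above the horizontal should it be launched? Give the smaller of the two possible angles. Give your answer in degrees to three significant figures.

8.54°

R = v₀² sin 2θ / g gives sin 2θ = gR/v₀² = 1.62·206/33.7² = 0.2938.
2θ = 17.09° or 180° − 17.09° = 162.9°, so θ = 8.544° or 81.46°.
The smaller angle is 8.544°.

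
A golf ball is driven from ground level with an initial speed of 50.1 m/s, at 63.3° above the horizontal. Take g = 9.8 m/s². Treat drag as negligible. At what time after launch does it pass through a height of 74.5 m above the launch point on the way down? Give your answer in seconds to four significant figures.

Resolve: vₓ = 50.10 cos 63.3° = 22.51 m/s and v_y0 = 50.10 sin 63.3° = 44.76 m/s.
Set y = v_y0 t − ½ g t² = 74.5: 4.900 t² − 44.76 t + 74.5 = 0.
t = [44.76 ± √(44.76² − 2·9.80·74.5)] / 9.80 = (44.76 ± 23.30) / 9.80, so t = 2.189 s or t = 6.945 s.
The descending-branch root is 6.945 s.

6.945 s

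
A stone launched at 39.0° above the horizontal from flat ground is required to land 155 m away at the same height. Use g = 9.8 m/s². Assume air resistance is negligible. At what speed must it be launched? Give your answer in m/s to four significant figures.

From R = (v₀² / g) sin 2θ: v₀ = √(gR / sin 2θ).
v₀ = √(9.80 × 155 / sin 78.00°) = √(1519 / 0.9781) = √1552.9 = 39.41 m/s.

39.41 m/s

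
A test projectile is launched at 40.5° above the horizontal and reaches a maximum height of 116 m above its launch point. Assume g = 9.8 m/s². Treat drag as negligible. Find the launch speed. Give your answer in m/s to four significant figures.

At the peak v_y = 0, so v_y0 = √(2gH) = √(2 × 9.80 × 116) = 47.68 m/s.
v_y0 = v₀ sin θ ⇒ v₀ = 47.68 / sin 40.5° = 73.42 m/s.

73.42 m/s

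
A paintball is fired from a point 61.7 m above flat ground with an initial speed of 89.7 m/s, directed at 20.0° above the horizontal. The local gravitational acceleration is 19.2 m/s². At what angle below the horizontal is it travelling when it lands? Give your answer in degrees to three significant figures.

34.3°

Resolve: vₓ = 89.70 cos 20.0° = 84.29 m/s and v_y0 = 89.70 sin 20.0° = 30.68 m/s.
With up positive and y = 0 at the ground: y(t) = 61.7 + (30.68) t − 9.600 t². Setting y = 0 and taking the positive root: t = [30.68 + √(30.68² + 2·19.2·61.7)] / 19.2 = (30.68 + 57.54) / 19.2 = 4.595 s.
At impact: v_y = v_y0 − g t = −57.54 m/s; vₓ = 84.29 m/s.
Angle below horizontal: arctan(|v_y|/vₓ) = arctan(57.54/84.29) = 34.32°.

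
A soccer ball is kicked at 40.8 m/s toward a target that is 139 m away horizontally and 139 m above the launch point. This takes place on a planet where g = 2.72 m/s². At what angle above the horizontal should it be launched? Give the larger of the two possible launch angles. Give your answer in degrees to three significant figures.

82.4°

Trajectory: y = x tanθ − g x² (1 + tan²θ)/(2v₀²). With x = 139, y = 139, v₀ = 40.8, g = 2.72:
15.79 tan²θ − 139 tanθ + (154.8) = 0.
tanθ = [139 ± √(139² − 4 × 15.79 × (154.8))] / (2 × 15.79) = (139 ± 97.71) / 31.57, giving tanθ = 1.308 or 7.498.
θ = 52.60° or 82.40°; the larger is 82.40°.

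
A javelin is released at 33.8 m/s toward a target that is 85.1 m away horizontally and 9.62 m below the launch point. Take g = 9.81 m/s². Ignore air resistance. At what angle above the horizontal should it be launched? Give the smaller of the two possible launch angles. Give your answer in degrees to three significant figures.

Trajectory: y = x tanθ − g x² (1 + tan²θ)/(2v₀²). With x = 85.1, y = −9.62, v₀ = 33.8, g = 9.81:
31.09 tan²θ − 85.1 tanθ + (21.47) = 0.
tanθ = [85.1 ± √(85.1² − 4 × 31.09 × (21.47))] / (2 × 31.09) = (85.1 ± 67.61) / 62.19, giving tanθ = 0.2812 or 2.456.
θ = 15.71° or 67.84°; the smaller is 15.71°.

15.7°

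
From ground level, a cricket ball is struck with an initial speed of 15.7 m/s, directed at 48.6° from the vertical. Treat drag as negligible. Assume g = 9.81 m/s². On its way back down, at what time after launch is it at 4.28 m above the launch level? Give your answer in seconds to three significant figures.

1.56 s

Resolve: vₓ = 15.70 sin 48.6° = 11.78 m/s and v_y0 = 15.70 cos 48.6° = 10.38 m/s.
Require v_y0 t − ½ g t² = 4.28, i.e. 4.905 t² − 10.38 t + 4.28 = 0.
t = [10.38 ± √(10.38² − 2·9.81·4.28)] / 9.81 = (10.38 ± 4.881) / 9.81, so t = 0.5608 s or t = 1.556 s.
The descending-branch root is 1.556 s.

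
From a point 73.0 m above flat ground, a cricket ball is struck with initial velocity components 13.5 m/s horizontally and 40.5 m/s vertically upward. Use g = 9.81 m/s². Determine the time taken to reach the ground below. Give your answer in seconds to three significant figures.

With up positive and y = 0 at the ground: y(t) = 73.0 + (40.50) t − 4.905 t². Setting y = 0 and taking the positive root: t = [40.50 + √(40.50² + 2·9.81·73.0)] / 9.81 = (40.50 + 55.43) / 9.81 = 9.779 s.

9.78 s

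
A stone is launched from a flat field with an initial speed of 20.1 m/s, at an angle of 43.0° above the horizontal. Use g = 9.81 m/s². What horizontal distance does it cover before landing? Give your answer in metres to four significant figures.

Components: vₓ = 20.10 cos 43.0° = 14.70 m/s, v_y0 = 20.10 sin 43.0° = 13.71 m/s.
Time aloft: T = 2 v_y0 / g = 2 × 13.71 / 9.81 = 2.795 s.
Horizontal distance R = vₓ T = 14.70 × 2.795 = 41.08 m.

41.08 m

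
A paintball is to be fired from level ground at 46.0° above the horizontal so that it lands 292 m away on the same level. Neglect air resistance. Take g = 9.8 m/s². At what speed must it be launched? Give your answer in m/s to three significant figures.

53.5 m/s

From R = (v₀² / g) sin 2θ: v₀ = √(gR / sin 2θ).
v₀ = √(9.80 × 292 / sin 92.00°) = √(2862 / 0.9994) = √2863.3 = 53.51 m/s.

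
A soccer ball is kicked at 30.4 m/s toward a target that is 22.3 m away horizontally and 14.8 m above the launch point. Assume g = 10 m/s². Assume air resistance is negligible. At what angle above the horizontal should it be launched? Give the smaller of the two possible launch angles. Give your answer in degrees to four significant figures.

Trajectory: y = x tanθ − g x² (1 + tan²θ)/(2v₀²). With x = 22.3, y = 14.8, v₀ = 30.4, g = 10.0:
2.690 tan²θ − 22.3 tanθ + (17.49) = 0.
tanθ = [22.3 ± √(22.3² − 4 × 2.690 × (17.49))] / (2 × 2.690) = (22.3 ± 17.58) / 5.381, giving tanθ = 0.8772 or 7.411.
θ = 41.26° or 82.32°; the smaller is 41.26°.

41.26°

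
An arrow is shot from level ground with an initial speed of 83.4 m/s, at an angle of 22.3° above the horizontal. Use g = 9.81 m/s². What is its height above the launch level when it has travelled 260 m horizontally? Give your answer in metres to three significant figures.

50.9 m

vₓ = 83.40 cos 22.3° = 77.16 m/s; v_y0 = 83.40 sin 22.3° = 31.65 m/s.
Time to reach x = 260 m: t = x/vₓ = 260/77.16 = 3.370 s.
Height: y = v_y0 t − ½ g t² = 31.65 × 3.370 − 4.905 × 3.370² = 106.6 − 55.69 = 50.94 m.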